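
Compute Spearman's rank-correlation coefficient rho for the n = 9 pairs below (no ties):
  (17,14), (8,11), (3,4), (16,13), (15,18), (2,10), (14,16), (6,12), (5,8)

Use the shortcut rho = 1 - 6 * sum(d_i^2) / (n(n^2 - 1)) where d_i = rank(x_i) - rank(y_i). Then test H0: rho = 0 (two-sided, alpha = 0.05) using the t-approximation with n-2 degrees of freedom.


Step 1: Rank x and y separately (midranks; no ties here).
rank(x): 17->9, 8->5, 3->2, 16->8, 15->7, 2->1, 14->6, 6->4, 5->3
rank(y): 14->7, 11->4, 4->1, 13->6, 18->9, 10->3, 16->8, 12->5, 8->2
Step 2: d_i = R_x(i) - R_y(i); compute d_i^2.
  (9-7)^2=4, (5-4)^2=1, (2-1)^2=1, (8-6)^2=4, (7-9)^2=4, (1-3)^2=4, (6-8)^2=4, (4-5)^2=1, (3-2)^2=1
sum(d^2) = 24.
Step 3: rho = 1 - 6*24 / (9*(9^2 - 1)) = 1 - 144/720 = 0.800000.
Step 4: Under H0, t = rho * sqrt((n-2)/(1-rho^2)) = 3.5277 ~ t(7).
Step 5: Two-sided p-value from the t-distribution with 7 df = 0.009628.
Step 6: alpha = 0.05. reject H0.

rho = 0.8000, p = 0.009628, reject H0 at alpha = 0.05.


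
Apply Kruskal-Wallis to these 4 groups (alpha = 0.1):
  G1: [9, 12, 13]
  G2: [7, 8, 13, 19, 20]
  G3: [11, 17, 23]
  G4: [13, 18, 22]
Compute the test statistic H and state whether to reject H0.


Step 1: Combine all N = 14 observations and assign midranks.
sorted (value, group, rank): (7,G2,1), (8,G2,2), (9,G1,3), (11,G3,4), (12,G1,5), (13,G1,7), (13,G2,7), (13,G4,7), (17,G3,9), (18,G4,10), (19,G2,11), (20,G2,12), (22,G4,13), (23,G3,14)
Step 2: Sum ranks within each group.
R_1 = 15 (n_1 = 3)
R_2 = 33 (n_2 = 5)
R_3 = 27 (n_3 = 3)
R_4 = 30 (n_4 = 3)
Step 3: H = 12/(N(N+1)) * sum(R_i^2/n_i) - 3(N+1)
     = 12/(14*15) * (15^2/3 + 33^2/5 + 27^2/3 + 30^2/3) - 3*15
     = 0.057143 * 835.8 - 45
     = 2.760000.
Step 4: Ties present; correction factor C = 1 - 24/(14^3 - 14) = 0.991209. Corrected H = 2.760000 / 0.991209 = 2.784479.
Step 5: Under H0, H ~ chi^2(3); p-value = 0.426061.
Step 6: alpha = 0.1. fail to reject H0.

H = 2.7845, df = 3, p = 0.426061, fail to reject H0.


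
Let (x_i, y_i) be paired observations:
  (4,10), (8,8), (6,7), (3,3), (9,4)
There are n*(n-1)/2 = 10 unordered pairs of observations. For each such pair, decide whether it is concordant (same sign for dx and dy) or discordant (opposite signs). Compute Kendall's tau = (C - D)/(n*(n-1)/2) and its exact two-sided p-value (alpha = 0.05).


Step 1: Enumerate the 10 unordered pairs (i,j) with i<j and classify each by sign(x_j-x_i) * sign(y_j-y_i).
  (1,2):dx=+4,dy=-2->D; (1,3):dx=+2,dy=-3->D; (1,4):dx=-1,dy=-7->C; (1,5):dx=+5,dy=-6->D
  (2,3):dx=-2,dy=-1->C; (2,4):dx=-5,dy=-5->C; (2,5):dx=+1,dy=-4->D; (3,4):dx=-3,dy=-4->C
  (3,5):dx=+3,dy=-3->D; (4,5):dx=+6,dy=+1->C
Step 2: C = 5, D = 5, total pairs = 10.
Step 3: tau = (C - D)/(n(n-1)/2) = (5 - 5)/10 = 0.000000.
Step 4: Exact two-sided p-value (enumerate n! = 120 permutations of y under H0): p = 1.000000.
Step 5: alpha = 0.05. fail to reject H0.

tau_b = 0.0000 (C=5, D=5), p = 1.000000, fail to reject H0.


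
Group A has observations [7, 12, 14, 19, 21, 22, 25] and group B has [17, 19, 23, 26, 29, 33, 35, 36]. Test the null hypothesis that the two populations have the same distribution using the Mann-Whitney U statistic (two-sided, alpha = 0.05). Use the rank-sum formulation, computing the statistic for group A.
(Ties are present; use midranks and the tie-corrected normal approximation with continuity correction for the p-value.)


Step 1: Combine and sort all 15 observations; assign midranks.
sorted (value, group): (7,X), (12,X), (14,X), (17,Y), (19,X), (19,Y), (21,X), (22,X), (23,Y), (25,X), (26,Y), (29,Y), (33,Y), (35,Y), (36,Y)
ranks: 7->1, 12->2, 14->3, 17->4, 19->5.5, 19->5.5, 21->7, 22->8, 23->9, 25->10, 26->11, 29->12, 33->13, 35->14, 36->15
Step 2: Rank sum for X: R1 = 1 + 2 + 3 + 5.5 + 7 + 8 + 10 = 36.5.
Step 3: U_X = R1 - n1(n1+1)/2 = 36.5 - 7*8/2 = 36.5 - 28 = 8.5.
       U_Y = n1*n2 - U_X = 56 - 8.5 = 47.5.
Step 4: Ties are present, so use the tie-corrected normal approximation (with continuity correction) for the p-value.
Step 5: p-value = 0.027751; compare to alpha = 0.05. reject H0.

U_X = 8.5, p = 0.027751, reject H0 at alpha = 0.05.


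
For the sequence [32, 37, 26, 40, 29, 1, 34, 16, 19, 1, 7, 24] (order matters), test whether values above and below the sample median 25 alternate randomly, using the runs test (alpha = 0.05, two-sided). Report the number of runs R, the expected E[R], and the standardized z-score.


Step 1: Compute median = 25; label A = above, B = below.
Labels in order: AAAAABABBBBB  (n_A = 6, n_B = 6)
Step 2: Count runs R = 4.
Step 3: Under H0 (random ordering), E[R] = 2*n_A*n_B/(n_A+n_B) + 1 = 2*6*6/12 + 1 = 7.0000.
        Var[R] = 2*n_A*n_B*(2*n_A*n_B - n_A - n_B) / ((n_A+n_B)^2 * (n_A+n_B-1)) = 4320/1584 = 2.7273.
        SD[R] = 1.6514.
Step 4: Continuity-corrected z = (R + 0.5 - E[R]) / SD[R] = (4 + 0.5 - 7.0000) / 1.6514 = -1.5138.
Step 5: Two-sided p-value via normal approximation = 2*(1 - Phi(|z|)) = 0.130070.
Step 6: alpha = 0.05. fail to reject H0.

R = 4, z = -1.5138, p = 0.130070, fail to reject H0.


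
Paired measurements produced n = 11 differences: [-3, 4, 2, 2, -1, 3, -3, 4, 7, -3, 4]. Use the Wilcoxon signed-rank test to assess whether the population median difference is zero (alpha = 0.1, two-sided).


Step 1: Drop any zero differences (none here) and take |d_i|.
|d| = [3, 4, 2, 2, 1, 3, 3, 4, 7, 3, 4]
Step 2: Midrank |d_i| (ties get averaged ranks).
ranks: |3|->5.5, |4|->9, |2|->2.5, |2|->2.5, |1|->1, |3|->5.5, |3|->5.5, |4|->9, |7|->11, |3|->5.5, |4|->9
Step 3: Attach original signs; sum ranks with positive sign and with negative sign.
W+ = 9 + 2.5 + 2.5 + 5.5 + 9 + 11 + 9 = 48.5
W- = 5.5 + 1 + 5.5 + 5.5 = 17.5
(Check: W+ + W- = 66 should equal n(n+1)/2 = 66.)
Step 4: Test statistic W = min(W+, W-) = 17.5.
Step 5: Ties in |d|, so use the tie-corrected normal approximation.
        E[W] = n(n+1)/4 = 11*12/4 = 33.
        Tie groups: |d|=2 (t=2), |d|=3 (t=4), |d|=4 (t=3); sum(t^3 - t) = 90.
        Var[W] = n(n+1)(2n+1)/24 - sum(t^3-t)/48 = 3036/24 - 90/48 = 124.625.
        z = (W - E[W]) / sqrt(Var[W]) = (17.5 - 33) / 11.1636 = -1.3884.
        Two-sided p = 2*Phi(z) = 0.165001.
Step 6: alpha = 0.1. fail to reject H0.

W+ = 48.5, W- = 17.5, W = min = 17.5, p = 0.165001, fail to reject H0.


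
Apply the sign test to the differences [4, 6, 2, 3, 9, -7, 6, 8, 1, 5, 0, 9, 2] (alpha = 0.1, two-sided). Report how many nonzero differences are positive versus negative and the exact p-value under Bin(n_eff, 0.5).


Step 1: Discard zero differences. Original n = 13; n_eff = number of nonzero differences = 12.
Nonzero differences (with sign): +4, +6, +2, +3, +9, -7, +6, +8, +1, +5, +9, +2
Step 2: Count signs: positive = 11, negative = 1.
Step 3: Under H0: P(positive) = 0.5, so the number of positives S ~ Bin(12, 0.5).
Step 4: Two-sided exact p-value = sum of Bin(12,0.5) probabilities at or below the observed probability = 0.006348.
Step 5: alpha = 0.1. reject H0.

n_eff = 12, pos = 11, neg = 1, p = 0.006348, reject H0.


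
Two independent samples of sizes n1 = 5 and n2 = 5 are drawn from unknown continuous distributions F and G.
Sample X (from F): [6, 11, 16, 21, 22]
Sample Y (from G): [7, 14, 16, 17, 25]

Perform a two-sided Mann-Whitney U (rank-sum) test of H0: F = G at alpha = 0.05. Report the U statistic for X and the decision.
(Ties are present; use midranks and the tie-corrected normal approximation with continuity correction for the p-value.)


Step 1: Combine and sort all 10 observations; assign midranks.
sorted (value, group): (6,X), (7,Y), (11,X), (14,Y), (16,X), (16,Y), (17,Y), (21,X), (22,X), (25,Y)
ranks: 6->1, 7->2, 11->3, 14->4, 16->5.5, 16->5.5, 17->7, 21->8, 22->9, 25->10
Step 2: Rank sum for X: R1 = 1 + 3 + 5.5 + 8 + 9 = 26.5.
Step 3: U_X = R1 - n1(n1+1)/2 = 26.5 - 5*6/2 = 26.5 - 15 = 11.5.
       U_Y = n1*n2 - U_X = 25 - 11.5 = 13.5.
Step 4: Ties are present, so use the tie-corrected normal approximation (with continuity correction) for the p-value.
Step 5: p-value = 0.916563; compare to alpha = 0.05. fail to reject H0.

U_X = 11.5, p = 0.916563, fail to reject H0 at alpha = 0.05.


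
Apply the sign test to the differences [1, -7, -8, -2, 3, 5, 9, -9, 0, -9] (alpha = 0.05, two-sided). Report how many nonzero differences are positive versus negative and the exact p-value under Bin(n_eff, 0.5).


Step 1: Discard zero differences. Original n = 10; n_eff = number of nonzero differences = 9.
Nonzero differences (with sign): +1, -7, -8, -2, +3, +5, +9, -9, -9
Step 2: Count signs: positive = 4, negative = 5.
Step 3: Under H0: P(positive) = 0.5, so the number of positives S ~ Bin(9, 0.5).
Step 4: Two-sided exact p-value = sum of Bin(9,0.5) probabilities at or below the observed probability = 1.000000.
Step 5: alpha = 0.05. fail to reject H0.

n_eff = 9, pos = 4, neg = 5, p = 1.000000, fail to reject H0.


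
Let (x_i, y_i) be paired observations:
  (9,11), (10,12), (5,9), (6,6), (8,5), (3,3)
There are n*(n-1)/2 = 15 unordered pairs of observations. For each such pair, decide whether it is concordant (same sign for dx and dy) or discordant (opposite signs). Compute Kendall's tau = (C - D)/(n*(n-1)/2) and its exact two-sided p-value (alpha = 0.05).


Step 1: Enumerate the 15 unordered pairs (i,j) with i<j and classify each by sign(x_j-x_i) * sign(y_j-y_i).
  (1,2):dx=+1,dy=+1->C; (1,3):dx=-4,dy=-2->C; (1,4):dx=-3,dy=-5->C; (1,5):dx=-1,dy=-6->C
  (1,6):dx=-6,dy=-8->C; (2,3):dx=-5,dy=-3->C; (2,4):dx=-4,dy=-6->C; (2,5):dx=-2,dy=-7->C
  (2,6):dx=-7,dy=-9->C; (3,4):dx=+1,dy=-3->D; (3,5):dx=+3,dy=-4->D; (3,6):dx=-2,dy=-6->C
  (4,5):dx=+2,dy=-1->D; (4,6):dx=-3,dy=-3->C; (5,6):dx=-5,dy=-2->C
Step 2: C = 12, D = 3, total pairs = 15.
Step 3: tau = (C - D)/(n(n-1)/2) = (12 - 3)/15 = 0.600000.
Step 4: Exact two-sided p-value (enumerate n! = 720 permutations of y under H0): p = 0.136111.
Step 5: alpha = 0.05. fail to reject H0.

tau_b = 0.6000 (C=12, D=3), p = 0.136111, fail to reject H0.


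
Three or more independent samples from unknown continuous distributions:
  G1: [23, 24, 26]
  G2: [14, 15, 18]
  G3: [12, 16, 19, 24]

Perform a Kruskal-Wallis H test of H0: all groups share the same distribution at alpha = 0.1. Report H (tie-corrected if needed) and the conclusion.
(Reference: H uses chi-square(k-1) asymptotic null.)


Step 1: Combine all N = 10 observations and assign midranks.
sorted (value, group, rank): (12,G3,1), (14,G2,2), (15,G2,3), (16,G3,4), (18,G2,5), (19,G3,6), (23,G1,7), (24,G1,8.5), (24,G3,8.5), (26,G1,10)
Step 2: Sum ranks within each group.
R_1 = 25.5 (n_1 = 3)
R_2 = 10 (n_2 = 3)
R_3 = 19.5 (n_3 = 4)
Step 3: H = 12/(N(N+1)) * sum(R_i^2/n_i) - 3(N+1)
     = 12/(10*11) * (25.5^2/3 + 10^2/3 + 19.5^2/4) - 3*11
     = 0.109091 * 345.146 - 33
     = 4.652273.
Step 4: Ties present; correction factor C = 1 - 6/(10^3 - 10) = 0.993939. Corrected H = 4.652273 / 0.993939 = 4.680640.
Step 5: Under H0, H ~ chi^2(2); p-value = 0.096297.
Step 6: alpha = 0.1. reject H0.

H = 4.6806, df = 2, p = 0.096297, reject H0.


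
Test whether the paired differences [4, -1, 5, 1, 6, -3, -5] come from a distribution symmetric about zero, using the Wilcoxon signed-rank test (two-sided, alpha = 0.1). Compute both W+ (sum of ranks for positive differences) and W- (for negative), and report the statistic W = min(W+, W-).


Step 1: Drop any zero differences (none here) and take |d_i|.
|d| = [4, 1, 5, 1, 6, 3, 5]
Step 2: Midrank |d_i| (ties get averaged ranks).
ranks: |4|->4, |1|->1.5, |5|->5.5, |1|->1.5, |6|->7, |3|->3, |5|->5.5
Step 3: Attach original signs; sum ranks with positive sign and with negative sign.
W+ = 4 + 5.5 + 1.5 + 7 = 18
W- = 1.5 + 3 + 5.5 = 10
(Check: W+ + W- = 28 should equal n(n+1)/2 = 28.)
Step 4: Test statistic W = min(W+, W-) = 10.
Step 5: Ties in |d|, so use the tie-corrected normal approximation.
        E[W] = n(n+1)/4 = 7*8/4 = 14.
        Tie groups: |d|=1 (t=2), |d|=5 (t=2); sum(t^3 - t) = 12.
        Var[W] = n(n+1)(2n+1)/24 - sum(t^3-t)/48 = 840/24 - 12/48 = 34.75.
        z = (W - E[W]) / sqrt(Var[W]) = (10 - 14) / 5.8949 = -0.6786.
        Two-sided p = 2*Phi(z) = 0.497422.
Step 6: alpha = 0.1. fail to reject H0.

W+ = 18, W- = 10, W = min = 10, p = 0.497422, fail to reject H0.


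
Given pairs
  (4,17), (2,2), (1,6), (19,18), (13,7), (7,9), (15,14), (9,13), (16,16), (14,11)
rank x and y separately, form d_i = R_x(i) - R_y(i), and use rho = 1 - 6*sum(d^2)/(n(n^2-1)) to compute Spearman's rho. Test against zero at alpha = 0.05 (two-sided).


Step 1: Rank x and y separately (midranks; no ties here).
rank(x): 4->3, 2->2, 1->1, 19->10, 13->6, 7->4, 15->8, 9->5, 16->9, 14->7
rank(y): 17->9, 2->1, 6->2, 18->10, 7->3, 9->4, 14->7, 13->6, 16->8, 11->5
Step 2: d_i = R_x(i) - R_y(i); compute d_i^2.
  (3-9)^2=36, (2-1)^2=1, (1-2)^2=1, (10-10)^2=0, (6-3)^2=9, (4-4)^2=0, (8-7)^2=1, (5-6)^2=1, (9-8)^2=1, (7-5)^2=4
sum(d^2) = 54.
Step 3: rho = 1 - 6*54 / (10*(10^2 - 1)) = 1 - 324/990 = 0.672727.
Step 4: Under H0, t = rho * sqrt((n-2)/(1-rho^2)) = 2.5717 ~ t(8).
Step 5: Two-sided p-value from the t-distribution with 8 df = 0.033041.
Step 6: alpha = 0.05. reject H0.

rho = 0.6727, p = 0.033041, reject H0 at alpha = 0.05.


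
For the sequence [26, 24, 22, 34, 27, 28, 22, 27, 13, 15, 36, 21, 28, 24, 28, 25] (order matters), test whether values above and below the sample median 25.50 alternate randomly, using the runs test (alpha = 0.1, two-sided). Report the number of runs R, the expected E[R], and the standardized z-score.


Step 1: Compute median = 25.50; label A = above, B = below.
Labels in order: ABBAAABABBABABAB  (n_A = 8, n_B = 8)
Step 2: Count runs R = 12.
Step 3: Under H0 (random ordering), E[R] = 2*n_A*n_B/(n_A+n_B) + 1 = 2*8*8/16 + 1 = 9.0000.
        Var[R] = 2*n_A*n_B*(2*n_A*n_B - n_A - n_B) / ((n_A+n_B)^2 * (n_A+n_B-1)) = 14336/3840 = 3.7333.
        SD[R] = 1.9322.
Step 4: Continuity-corrected z = (R - 0.5 - E[R]) / SD[R] = (12 - 0.5 - 9.0000) / 1.9322 = 1.2939.
Step 5: Two-sided p-value via normal approximation = 2*(1 - Phi(|z|)) = 0.195709.
Step 6: alpha = 0.1. fail to reject H0.

R = 12, z = 1.2939, p = 0.195709, fail to reject H0.


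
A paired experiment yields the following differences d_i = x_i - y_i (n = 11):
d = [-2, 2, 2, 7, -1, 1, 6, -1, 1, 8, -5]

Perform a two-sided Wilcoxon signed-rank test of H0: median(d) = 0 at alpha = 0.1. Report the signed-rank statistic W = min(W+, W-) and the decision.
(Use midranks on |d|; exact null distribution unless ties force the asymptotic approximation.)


Step 1: Drop any zero differences (none here) and take |d_i|.
|d| = [2, 2, 2, 7, 1, 1, 6, 1, 1, 8, 5]
Step 2: Midrank |d_i| (ties get averaged ranks).
ranks: |2|->6, |2|->6, |2|->6, |7|->10, |1|->2.5, |1|->2.5, |6|->9, |1|->2.5, |1|->2.5, |8|->11, |5|->8
Step 3: Attach original signs; sum ranks with positive sign and with negative sign.
W+ = 6 + 6 + 10 + 2.5 + 9 + 2.5 + 11 = 47
W- = 6 + 2.5 + 2.5 + 8 = 19
(Check: W+ + W- = 66 should equal n(n+1)/2 = 66.)
Step 4: Test statistic W = min(W+, W-) = 19.
Step 5: Ties in |d|, so use the tie-corrected normal approximation.
        E[W] = n(n+1)/4 = 11*12/4 = 33.
        Tie groups: |d|=1 (t=4), |d|=2 (t=3); sum(t^3 - t) = 84.
        Var[W] = n(n+1)(2n+1)/24 - sum(t^3-t)/48 = 3036/24 - 84/48 = 124.75.
        z = (W - E[W]) / sqrt(Var[W]) = (19 - 33) / 11.1692 = -1.2535.
        Two-sided p = 2*Phi(z) = 0.210041.
Step 6: alpha = 0.1. fail to reject H0.

W+ = 47, W- = 19, W = min = 19, p = 0.210041, fail to reject H0.


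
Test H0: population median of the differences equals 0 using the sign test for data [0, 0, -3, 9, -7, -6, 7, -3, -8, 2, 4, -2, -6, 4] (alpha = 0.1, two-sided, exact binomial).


Step 1: Discard zero differences. Original n = 14; n_eff = number of nonzero differences = 12.
Nonzero differences (with sign): -3, +9, -7, -6, +7, -3, -8, +2, +4, -2, -6, +4
Step 2: Count signs: positive = 5, negative = 7.
Step 3: Under H0: P(positive) = 0.5, so the number of positives S ~ Bin(12, 0.5).
Step 4: Two-sided exact p-value = sum of Bin(12,0.5) probabilities at or below the observed probability = 0.774414.
Step 5: alpha = 0.1. fail to reject H0.

n_eff = 12, pos = 5, neg = 7, p = 0.774414, fail to reject H0.


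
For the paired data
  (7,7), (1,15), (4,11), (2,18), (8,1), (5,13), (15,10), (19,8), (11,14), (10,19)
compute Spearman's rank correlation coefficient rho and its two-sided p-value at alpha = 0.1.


Step 1: Rank x and y separately (midranks; no ties here).
rank(x): 7->5, 1->1, 4->3, 2->2, 8->6, 5->4, 15->9, 19->10, 11->8, 10->7
rank(y): 7->2, 15->8, 11->5, 18->9, 1->1, 13->6, 10->4, 8->3, 14->7, 19->10
Step 2: d_i = R_x(i) - R_y(i); compute d_i^2.
  (5-2)^2=9, (1-8)^2=49, (3-5)^2=4, (2-9)^2=49, (6-1)^2=25, (4-6)^2=4, (9-4)^2=25, (10-3)^2=49, (8-7)^2=1, (7-10)^2=9
sum(d^2) = 224.
Step 3: rho = 1 - 6*224 / (10*(10^2 - 1)) = 1 - 1344/990 = -0.357576.
Step 4: Under H0, t = rho * sqrt((n-2)/(1-rho^2)) = -1.0830 ~ t(8).
Step 5: Two-sided p-value from the t-distribution with 8 df = 0.310376.
Step 6: alpha = 0.1. fail to reject H0.

rho = -0.3576, p = 0.310376, fail to reject H0 at alpha = 0.1.


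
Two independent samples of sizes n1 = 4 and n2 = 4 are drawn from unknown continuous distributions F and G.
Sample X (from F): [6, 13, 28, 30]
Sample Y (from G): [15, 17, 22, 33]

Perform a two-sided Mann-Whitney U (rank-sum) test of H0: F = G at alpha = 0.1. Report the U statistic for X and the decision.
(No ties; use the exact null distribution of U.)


Step 1: Combine and sort all 8 observations; assign midranks.
sorted (value, group): (6,X), (13,X), (15,Y), (17,Y), (22,Y), (28,X), (30,X), (33,Y)
ranks: 6->1, 13->2, 15->3, 17->4, 22->5, 28->6, 30->7, 33->8
Step 2: Rank sum for X: R1 = 1 + 2 + 6 + 7 = 16.
Step 3: U_X = R1 - n1(n1+1)/2 = 16 - 4*5/2 = 16 - 10 = 6.
       U_Y = n1*n2 - U_X = 16 - 6 = 10.
Step 4: No ties, so the exact null distribution of U (based on enumerating the C(8,4) = 70 equally likely rank assignments) gives the two-sided p-value.
Step 5: p-value = 0.685714; compare to alpha = 0.1. fail to reject H0.

U_X = 6, p = 0.685714, fail to reject H0 at alpha = 0.1.


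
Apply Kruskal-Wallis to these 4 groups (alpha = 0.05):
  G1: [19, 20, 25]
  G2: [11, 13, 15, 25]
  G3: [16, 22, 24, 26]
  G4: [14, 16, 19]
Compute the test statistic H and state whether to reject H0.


Step 1: Combine all N = 14 observations and assign midranks.
sorted (value, group, rank): (11,G2,1), (13,G2,2), (14,G4,3), (15,G2,4), (16,G3,5.5), (16,G4,5.5), (19,G1,7.5), (19,G4,7.5), (20,G1,9), (22,G3,10), (24,G3,11), (25,G1,12.5), (25,G2,12.5), (26,G3,14)
Step 2: Sum ranks within each group.
R_1 = 29 (n_1 = 3)
R_2 = 19.5 (n_2 = 4)
R_3 = 40.5 (n_3 = 4)
R_4 = 16 (n_4 = 3)
Step 3: H = 12/(N(N+1)) * sum(R_i^2/n_i) - 3(N+1)
     = 12/(14*15) * (29^2/3 + 19.5^2/4 + 40.5^2/4 + 16^2/3) - 3*15
     = 0.057143 * 870.792 - 45
     = 4.759524.
Step 4: Ties present; correction factor C = 1 - 18/(14^3 - 14) = 0.993407. Corrected H = 4.759524 / 0.993407 = 4.791114.
Step 5: Under H0, H ~ chi^2(3); p-value = 0.187748.
Step 6: alpha = 0.05. fail to reject H0.

H = 4.7911, df = 3, p = 0.187748, fail to reject H0.


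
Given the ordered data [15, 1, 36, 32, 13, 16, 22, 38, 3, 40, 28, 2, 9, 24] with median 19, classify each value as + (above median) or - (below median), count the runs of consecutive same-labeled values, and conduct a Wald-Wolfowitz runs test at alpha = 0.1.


Step 1: Compute median = 19; label A = above, B = below.
Labels in order: BBAABBAABAABBA  (n_A = 7, n_B = 7)
Step 2: Count runs R = 8.
Step 3: Under H0 (random ordering), E[R] = 2*n_A*n_B/(n_A+n_B) + 1 = 2*7*7/14 + 1 = 8.0000.
        Var[R] = 2*n_A*n_B*(2*n_A*n_B - n_A - n_B) / ((n_A+n_B)^2 * (n_A+n_B-1)) = 8232/2548 = 3.2308.
        SD[R] = 1.7974.
Step 4: R = E[R], so z = 0 with no continuity correction.
Step 5: Two-sided p-value via normal approximation = 2*(1 - Phi(|z|)) = 1.000000.
Step 6: alpha = 0.1. fail to reject H0.

R = 8, z = 0.0000, p = 1.000000, fail to reject H0.


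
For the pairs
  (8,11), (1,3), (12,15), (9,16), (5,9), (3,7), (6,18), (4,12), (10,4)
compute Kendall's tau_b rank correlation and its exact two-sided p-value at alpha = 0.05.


Step 1: Enumerate the 36 unordered pairs (i,j) with i<j and classify each by sign(x_j-x_i) * sign(y_j-y_i).
  (1,2):dx=-7,dy=-8->C; (1,3):dx=+4,dy=+4->C; (1,4):dx=+1,dy=+5->C; (1,5):dx=-3,dy=-2->C
  (1,6):dx=-5,dy=-4->C; (1,7):dx=-2,dy=+7->D; (1,8):dx=-4,dy=+1->D; (1,9):dx=+2,dy=-7->D
  (2,3):dx=+11,dy=+12->C; (2,4):dx=+8,dy=+13->C; (2,5):dx=+4,dy=+6->C; (2,6):dx=+2,dy=+4->C
  (2,7):dx=+5,dy=+15->C; (2,8):dx=+3,dy=+9->C; (2,9):dx=+9,dy=+1->C; (3,4):dx=-3,dy=+1->D
  (3,5):dx=-7,dy=-6->C; (3,6):dx=-9,dy=-8->C; (3,7):dx=-6,dy=+3->D; (3,8):dx=-8,dy=-3->C
  (3,9):dx=-2,dy=-11->C; (4,5):dx=-4,dy=-7->C; (4,6):dx=-6,dy=-9->C; (4,7):dx=-3,dy=+2->D
  (4,8):dx=-5,dy=-4->C; (4,9):dx=+1,dy=-12->D; (5,6):dx=-2,dy=-2->C; (5,7):dx=+1,dy=+9->C
  (5,8):dx=-1,dy=+3->D; (5,9):dx=+5,dy=-5->D; (6,7):dx=+3,dy=+11->C; (6,8):dx=+1,dy=+5->C
  (6,9):dx=+7,dy=-3->D; (7,8):dx=-2,dy=-6->C; (7,9):dx=+4,dy=-14->D; (8,9):dx=+6,dy=-8->D
Step 2: C = 24, D = 12, total pairs = 36.
Step 3: tau = (C - D)/(n(n-1)/2) = (24 - 12)/36 = 0.333333.
Step 4: Exact two-sided p-value (enumerate n! = 362880 permutations of y under H0): p = 0.259518.
Step 5: alpha = 0.05. fail to reject H0.

tau_b = 0.3333 (C=24, D=12), p = 0.259518, fail to reject H0.


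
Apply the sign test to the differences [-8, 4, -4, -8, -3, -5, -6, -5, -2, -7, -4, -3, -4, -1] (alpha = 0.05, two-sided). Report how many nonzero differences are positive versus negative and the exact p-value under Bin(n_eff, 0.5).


Step 1: Discard zero differences. Original n = 14; n_eff = number of nonzero differences = 14.
Nonzero differences (with sign): -8, +4, -4, -8, -3, -5, -6, -5, -2, -7, -4, -3, -4, -1
Step 2: Count signs: positive = 1, negative = 13.
Step 3: Under H0: P(positive) = 0.5, so the number of positives S ~ Bin(14, 0.5).
Step 4: Two-sided exact p-value = sum of Bin(14,0.5) probabilities at or below the observed probability = 0.001831.
Step 5: alpha = 0.05. reject H0.

n_eff = 14, pos = 1, neg = 13, p = 0.001831, reject H0.


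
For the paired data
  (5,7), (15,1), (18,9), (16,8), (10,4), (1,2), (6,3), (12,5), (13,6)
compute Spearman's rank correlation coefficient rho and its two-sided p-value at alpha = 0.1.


Step 1: Rank x and y separately (midranks; no ties here).
rank(x): 5->2, 15->7, 18->9, 16->8, 10->4, 1->1, 6->3, 12->5, 13->6
rank(y): 7->7, 1->1, 9->9, 8->8, 4->4, 2->2, 3->3, 5->5, 6->6
Step 2: d_i = R_x(i) - R_y(i); compute d_i^2.
  (2-7)^2=25, (7-1)^2=36, (9-9)^2=0, (8-8)^2=0, (4-4)^2=0, (1-2)^2=1, (3-3)^2=0, (5-5)^2=0, (6-6)^2=0
sum(d^2) = 62.
Step 3: rho = 1 - 6*62 / (9*(9^2 - 1)) = 1 - 372/720 = 0.483333.
Step 4: Under H0, t = rho * sqrt((n-2)/(1-rho^2)) = 1.4607 ~ t(7).
Step 5: Two-sided p-value from the t-distribution with 7 df = 0.187470.
Step 6: alpha = 0.1. fail to reject H0.

rho = 0.4833, p = 0.187470, fail to reject H0 at alpha = 0.1.


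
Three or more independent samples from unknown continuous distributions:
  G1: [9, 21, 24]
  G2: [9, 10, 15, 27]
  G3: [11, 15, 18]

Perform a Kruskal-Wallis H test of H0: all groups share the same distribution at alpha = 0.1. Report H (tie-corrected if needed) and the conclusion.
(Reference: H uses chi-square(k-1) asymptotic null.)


Step 1: Combine all N = 10 observations and assign midranks.
sorted (value, group, rank): (9,G1,1.5), (9,G2,1.5), (10,G2,3), (11,G3,4), (15,G2,5.5), (15,G3,5.5), (18,G3,7), (21,G1,8), (24,G1,9), (27,G2,10)
Step 2: Sum ranks within each group.
R_1 = 18.5 (n_1 = 3)
R_2 = 20 (n_2 = 4)
R_3 = 16.5 (n_3 = 3)
Step 3: H = 12/(N(N+1)) * sum(R_i^2/n_i) - 3(N+1)
     = 12/(10*11) * (18.5^2/3 + 20^2/4 + 16.5^2/3) - 3*11
     = 0.109091 * 304.833 - 33
     = 0.254545.
Step 4: Ties present; correction factor C = 1 - 12/(10^3 - 10) = 0.987879. Corrected H = 0.254545 / 0.987879 = 0.257669.
Step 5: Under H0, H ~ chi^2(2); p-value = 0.879120.
Step 6: alpha = 0.1. fail to reject H0.

H = 0.2577, df = 2, p = 0.879120, fail to reject H0.


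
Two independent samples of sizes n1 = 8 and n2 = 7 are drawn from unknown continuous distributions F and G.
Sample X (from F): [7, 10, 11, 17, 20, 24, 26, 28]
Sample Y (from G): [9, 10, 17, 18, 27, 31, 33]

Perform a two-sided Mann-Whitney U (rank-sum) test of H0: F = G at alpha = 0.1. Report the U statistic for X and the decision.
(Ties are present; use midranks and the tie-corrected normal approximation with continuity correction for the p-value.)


Step 1: Combine and sort all 15 observations; assign midranks.
sorted (value, group): (7,X), (9,Y), (10,X), (10,Y), (11,X), (17,X), (17,Y), (18,Y), (20,X), (24,X), (26,X), (27,Y), (28,X), (31,Y), (33,Y)
ranks: 7->1, 9->2, 10->3.5, 10->3.5, 11->5, 17->6.5, 17->6.5, 18->8, 20->9, 24->10, 26->11, 27->12, 28->13, 31->14, 33->15
Step 2: Rank sum for X: R1 = 1 + 3.5 + 5 + 6.5 + 9 + 10 + 11 + 13 = 59.
Step 3: U_X = R1 - n1(n1+1)/2 = 59 - 8*9/2 = 59 - 36 = 23.
       U_Y = n1*n2 - U_X = 56 - 23 = 33.
Step 4: Ties are present, so use the tie-corrected normal approximation (with continuity correction) for the p-value.
Step 5: p-value = 0.601875; compare to alpha = 0.1. fail to reject H0.

U_X = 23, p = 0.601875, fail to reject H0 at alpha = 0.1.


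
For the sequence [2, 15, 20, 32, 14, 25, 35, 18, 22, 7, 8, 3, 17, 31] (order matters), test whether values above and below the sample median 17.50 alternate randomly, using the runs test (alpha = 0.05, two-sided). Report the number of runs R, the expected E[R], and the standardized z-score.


Step 1: Compute median = 17.50; label A = above, B = below.
Labels in order: BBAABAAAABBBBA  (n_A = 7, n_B = 7)
Step 2: Count runs R = 6.
Step 3: Under H0 (random ordering), E[R] = 2*n_A*n_B/(n_A+n_B) + 1 = 2*7*7/14 + 1 = 8.0000.
        Var[R] = 2*n_A*n_B*(2*n_A*n_B - n_A - n_B) / ((n_A+n_B)^2 * (n_A+n_B-1)) = 8232/2548 = 3.2308.
        SD[R] = 1.7974.
Step 4: Continuity-corrected z = (R + 0.5 - E[R]) / SD[R] = (6 + 0.5 - 8.0000) / 1.7974 = -0.8345.
Step 5: Two-sided p-value via normal approximation = 2*(1 - Phi(|z|)) = 0.403986.
Step 6: alpha = 0.05. fail to reject H0.

R = 6, z = -0.8345, p = 0.403986, fail to reject H0.


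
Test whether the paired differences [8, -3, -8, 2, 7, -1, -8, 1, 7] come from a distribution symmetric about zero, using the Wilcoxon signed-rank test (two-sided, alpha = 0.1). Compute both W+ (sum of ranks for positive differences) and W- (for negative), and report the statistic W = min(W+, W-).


Step 1: Drop any zero differences (none here) and take |d_i|.
|d| = [8, 3, 8, 2, 7, 1, 8, 1, 7]
Step 2: Midrank |d_i| (ties get averaged ranks).
ranks: |8|->8, |3|->4, |8|->8, |2|->3, |7|->5.5, |1|->1.5, |8|->8, |1|->1.5, |7|->5.5
Step 3: Attach original signs; sum ranks with positive sign and with negative sign.
W+ = 8 + 3 + 5.5 + 1.5 + 5.5 = 23.5
W- = 4 + 8 + 1.5 + 8 = 21.5
(Check: W+ + W- = 45 should equal n(n+1)/2 = 45.)
Step 4: Test statistic W = min(W+, W-) = 21.5.
Step 5: Ties in |d|, so use the tie-corrected normal approximation.
        E[W] = n(n+1)/4 = 9*10/4 = 22.5.
        Tie groups: |d|=1 (t=2), |d|=7 (t=2), |d|=8 (t=3); sum(t^3 - t) = 36.
        Var[W] = n(n+1)(2n+1)/24 - sum(t^3-t)/48 = 1710/24 - 36/48 = 70.5.
        z = (W - E[W]) / sqrt(Var[W]) = (21.5 - 22.5) / 8.3964 = -0.1191.
        Two-sided p = 2*Phi(z) = 0.905198.
Step 6: alpha = 0.1. fail to reject H0.

W+ = 23.5, W- = 21.5, W = min = 21.5, p = 0.905198, fail to reject H0.


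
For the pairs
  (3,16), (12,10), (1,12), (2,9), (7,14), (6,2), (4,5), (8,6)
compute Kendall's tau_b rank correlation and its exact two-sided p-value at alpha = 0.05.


Step 1: Enumerate the 28 unordered pairs (i,j) with i<j and classify each by sign(x_j-x_i) * sign(y_j-y_i).
  (1,2):dx=+9,dy=-6->D; (1,3):dx=-2,dy=-4->C; (1,4):dx=-1,dy=-7->C; (1,5):dx=+4,dy=-2->D
  (1,6):dx=+3,dy=-14->D; (1,7):dx=+1,dy=-11->D; (1,8):dx=+5,dy=-10->D; (2,3):dx=-11,dy=+2->D
  (2,4):dx=-10,dy=-1->C; (2,5):dx=-5,dy=+4->D; (2,6):dx=-6,dy=-8->C; (2,7):dx=-8,dy=-5->C
  (2,8):dx=-4,dy=-4->C; (3,4):dx=+1,dy=-3->D; (3,5):dx=+6,dy=+2->C; (3,6):dx=+5,dy=-10->D
  (3,7):dx=+3,dy=-7->D; (3,8):dx=+7,dy=-6->D; (4,5):dx=+5,dy=+5->C; (4,6):dx=+4,dy=-7->D
  (4,7):dx=+2,dy=-4->D; (4,8):dx=+6,dy=-3->D; (5,6):dx=-1,dy=-12->C; (5,7):dx=-3,dy=-9->C
  (5,8):dx=+1,dy=-8->D; (6,7):dx=-2,dy=+3->D; (6,8):dx=+2,dy=+4->C; (7,8):dx=+4,dy=+1->C
Step 2: C = 12, D = 16, total pairs = 28.
Step 3: tau = (C - D)/(n(n-1)/2) = (12 - 16)/28 = -0.142857.
Step 4: Exact two-sided p-value (enumerate n! = 40320 permutations of y under H0): p = 0.719544.
Step 5: alpha = 0.05. fail to reject H0.

tau_b = -0.1429 (C=12, D=16), p = 0.719544, fail to reject H0.


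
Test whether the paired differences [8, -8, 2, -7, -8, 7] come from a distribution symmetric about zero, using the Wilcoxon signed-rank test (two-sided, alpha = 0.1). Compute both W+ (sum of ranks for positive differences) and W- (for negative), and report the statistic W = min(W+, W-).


Step 1: Drop any zero differences (none here) and take |d_i|.
|d| = [8, 8, 2, 7, 8, 7]
Step 2: Midrank |d_i| (ties get averaged ranks).
ranks: |8|->5, |8|->5, |2|->1, |7|->2.5, |8|->5, |7|->2.5
Step 3: Attach original signs; sum ranks with positive sign and with negative sign.
W+ = 5 + 1 + 2.5 = 8.5
W- = 5 + 2.5 + 5 = 12.5
(Check: W+ + W- = 21 should equal n(n+1)/2 = 21.)
Step 4: Test statistic W = min(W+, W-) = 8.5.
Step 5: Ties in |d|, so use the tie-corrected normal approximation.
        E[W] = n(n+1)/4 = 6*7/4 = 10.5.
        Tie groups: |d|=7 (t=2), |d|=8 (t=3); sum(t^3 - t) = 30.
        Var[W] = n(n+1)(2n+1)/24 - sum(t^3-t)/48 = 546/24 - 30/48 = 22.125.
        z = (W - E[W]) / sqrt(Var[W]) = (8.5 - 10.5) / 4.7037 = -0.4252.
        Two-sided p = 2*Phi(z) = 0.670694.
Step 6: alpha = 0.1. fail to reject H0.

W+ = 8.5, W- = 12.5, W = min = 8.5, p = 0.670694, fail to reject H0.


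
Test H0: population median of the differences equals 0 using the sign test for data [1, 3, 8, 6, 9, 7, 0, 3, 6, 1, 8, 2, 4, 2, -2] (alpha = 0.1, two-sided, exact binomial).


Step 1: Discard zero differences. Original n = 15; n_eff = number of nonzero differences = 14.
Nonzero differences (with sign): +1, +3, +8, +6, +9, +7, +3, +6, +1, +8, +2, +4, +2, -2
Step 2: Count signs: positive = 13, negative = 1.
Step 3: Under H0: P(positive) = 0.5, so the number of positives S ~ Bin(14, 0.5).
Step 4: Two-sided exact p-value = sum of Bin(14,0.5) probabilities at or below the observed probability = 0.001831.
Step 5: alpha = 0.1. reject H0.

n_eff = 14, pos = 13, neg = 1, p = 0.001831, reject H0.


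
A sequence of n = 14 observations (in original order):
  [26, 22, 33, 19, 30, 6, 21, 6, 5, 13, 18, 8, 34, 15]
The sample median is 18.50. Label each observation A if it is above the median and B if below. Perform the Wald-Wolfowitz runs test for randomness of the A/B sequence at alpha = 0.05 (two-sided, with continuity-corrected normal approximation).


Step 1: Compute median = 18.50; label A = above, B = below.
Labels in order: AAAAABABBBBBAB  (n_A = 7, n_B = 7)
Step 2: Count runs R = 6.
Step 3: Under H0 (random ordering), E[R] = 2*n_A*n_B/(n_A+n_B) + 1 = 2*7*7/14 + 1 = 8.0000.
        Var[R] = 2*n_A*n_B*(2*n_A*n_B - n_A - n_B) / ((n_A+n_B)^2 * (n_A+n_B-1)) = 8232/2548 = 3.2308.
        SD[R] = 1.7974.
Step 4: Continuity-corrected z = (R + 0.5 - E[R]) / SD[R] = (6 + 0.5 - 8.0000) / 1.7974 = -0.8345.
Step 5: Two-sided p-value via normal approximation = 2*(1 - Phi(|z|)) = 0.403986.
Step 6: alpha = 0.05. fail to reject H0.

R = 6, z = -0.8345, p = 0.403986, fail to reject H0.


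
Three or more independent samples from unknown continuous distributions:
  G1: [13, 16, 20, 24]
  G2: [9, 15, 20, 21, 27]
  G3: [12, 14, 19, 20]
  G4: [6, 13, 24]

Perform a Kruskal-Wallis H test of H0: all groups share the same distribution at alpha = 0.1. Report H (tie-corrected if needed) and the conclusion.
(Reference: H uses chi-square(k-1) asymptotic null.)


Step 1: Combine all N = 16 observations and assign midranks.
sorted (value, group, rank): (6,G4,1), (9,G2,2), (12,G3,3), (13,G1,4.5), (13,G4,4.5), (14,G3,6), (15,G2,7), (16,G1,8), (19,G3,9), (20,G1,11), (20,G2,11), (20,G3,11), (21,G2,13), (24,G1,14.5), (24,G4,14.5), (27,G2,16)
Step 2: Sum ranks within each group.
R_1 = 38 (n_1 = 4)
R_2 = 49 (n_2 = 5)
R_3 = 29 (n_3 = 4)
R_4 = 20 (n_4 = 3)
Step 3: H = 12/(N(N+1)) * sum(R_i^2/n_i) - 3(N+1)
     = 12/(16*17) * (38^2/4 + 49^2/5 + 29^2/4 + 20^2/3) - 3*17
     = 0.044118 * 1184.78 - 51
     = 1.269853.
Step 4: Ties present; correction factor C = 1 - 36/(16^3 - 16) = 0.991176. Corrected H = 1.269853 / 0.991176 = 1.281157.
Step 5: Under H0, H ~ chi^2(3); p-value = 0.733612.
Step 6: alpha = 0.1. fail to reject H0.

H = 1.2812, df = 3, p = 0.733612, fail to reject H0.


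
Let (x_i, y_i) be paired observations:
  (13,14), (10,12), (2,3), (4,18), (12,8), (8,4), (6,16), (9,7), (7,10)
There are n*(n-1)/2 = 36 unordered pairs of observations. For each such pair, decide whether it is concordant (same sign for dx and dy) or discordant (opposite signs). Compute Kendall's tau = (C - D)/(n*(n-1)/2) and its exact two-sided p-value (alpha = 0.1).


Step 1: Enumerate the 36 unordered pairs (i,j) with i<j and classify each by sign(x_j-x_i) * sign(y_j-y_i).
  (1,2):dx=-3,dy=-2->C; (1,3):dx=-11,dy=-11->C; (1,4):dx=-9,dy=+4->D; (1,5):dx=-1,dy=-6->C
  (1,6):dx=-5,dy=-10->C; (1,7):dx=-7,dy=+2->D; (1,8):dx=-4,dy=-7->C; (1,9):dx=-6,dy=-4->C
  (2,3):dx=-8,dy=-9->C; (2,4):dx=-6,dy=+6->D; (2,5):dx=+2,dy=-4->D; (2,6):dx=-2,dy=-8->C
  (2,7):dx=-4,dy=+4->D; (2,8):dx=-1,dy=-5->C; (2,9):dx=-3,dy=-2->C; (3,4):dx=+2,dy=+15->C
  (3,5):dx=+10,dy=+5->C; (3,6):dx=+6,dy=+1->C; (3,7):dx=+4,dy=+13->C; (3,8):dx=+7,dy=+4->C
  (3,9):dx=+5,dy=+7->C; (4,5):dx=+8,dy=-10->D; (4,6):dx=+4,dy=-14->D; (4,7):dx=+2,dy=-2->D
  (4,8):dx=+5,dy=-11->D; (4,9):dx=+3,dy=-8->D; (5,6):dx=-4,dy=-4->C; (5,7):dx=-6,dy=+8->D
  (5,8):dx=-3,dy=-1->C; (5,9):dx=-5,dy=+2->D; (6,7):dx=-2,dy=+12->D; (6,8):dx=+1,dy=+3->C
  (6,9):dx=-1,dy=+6->D; (7,8):dx=+3,dy=-9->D; (7,9):dx=+1,dy=-6->D; (8,9):dx=-2,dy=+3->D
Step 2: C = 19, D = 17, total pairs = 36.
Step 3: tau = (C - D)/(n(n-1)/2) = (19 - 17)/36 = 0.055556.
Step 4: Exact two-sided p-value (enumerate n! = 362880 permutations of y under H0): p = 0.919455.
Step 5: alpha = 0.1. fail to reject H0.

tau_b = 0.0556 (C=19, D=17), p = 0.919455, fail to reject H0.


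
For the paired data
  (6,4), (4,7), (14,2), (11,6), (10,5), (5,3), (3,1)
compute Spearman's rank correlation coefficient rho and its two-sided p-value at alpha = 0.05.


Step 1: Rank x and y separately (midranks; no ties here).
rank(x): 6->4, 4->2, 14->7, 11->6, 10->5, 5->3, 3->1
rank(y): 4->4, 7->7, 2->2, 6->6, 5->5, 3->3, 1->1
Step 2: d_i = R_x(i) - R_y(i); compute d_i^2.
  (4-4)^2=0, (2-7)^2=25, (7-2)^2=25, (6-6)^2=0, (5-5)^2=0, (3-3)^2=0, (1-1)^2=0
sum(d^2) = 50.
Step 3: rho = 1 - 6*50 / (7*(7^2 - 1)) = 1 - 300/336 = 0.107143.
Step 4: Under H0, t = rho * sqrt((n-2)/(1-rho^2)) = 0.2410 ~ t(5).
Step 5: Two-sided p-value from the t-distribution with 5 df = 0.819151.
Step 6: alpha = 0.05. fail to reject H0.

rho = 0.1071, p = 0.819151, fail to reject H0 at alpha = 0.05.


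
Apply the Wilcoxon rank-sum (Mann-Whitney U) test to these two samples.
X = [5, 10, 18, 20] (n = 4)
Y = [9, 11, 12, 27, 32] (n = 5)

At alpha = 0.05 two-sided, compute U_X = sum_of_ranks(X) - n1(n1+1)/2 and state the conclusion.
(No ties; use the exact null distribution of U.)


Step 1: Combine and sort all 9 observations; assign midranks.
sorted (value, group): (5,X), (9,Y), (10,X), (11,Y), (12,Y), (18,X), (20,X), (27,Y), (32,Y)
ranks: 5->1, 9->2, 10->3, 11->4, 12->5, 18->6, 20->7, 27->8, 32->9
Step 2: Rank sum for X: R1 = 1 + 3 + 6 + 7 = 17.
Step 3: U_X = R1 - n1(n1+1)/2 = 17 - 4*5/2 = 17 - 10 = 7.
       U_Y = n1*n2 - U_X = 20 - 7 = 13.
Step 4: No ties, so the exact null distribution of U (based on enumerating the C(9,4) = 126 equally likely rank assignments) gives the two-sided p-value.
Step 5: p-value = 0.555556; compare to alpha = 0.05. fail to reject H0.

U_X = 7, p = 0.555556, fail to reject H0 at alpha = 0.05.


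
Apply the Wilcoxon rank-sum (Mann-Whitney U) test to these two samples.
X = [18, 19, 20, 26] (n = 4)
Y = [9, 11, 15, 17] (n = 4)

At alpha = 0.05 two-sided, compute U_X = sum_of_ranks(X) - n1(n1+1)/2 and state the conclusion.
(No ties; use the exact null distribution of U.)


Step 1: Combine and sort all 8 observations; assign midranks.
sorted (value, group): (9,Y), (11,Y), (15,Y), (17,Y), (18,X), (19,X), (20,X), (26,X)
ranks: 9->1, 11->2, 15->3, 17->4, 18->5, 19->6, 20->7, 26->8
Step 2: Rank sum for X: R1 = 5 + 6 + 7 + 8 = 26.
Step 3: U_X = R1 - n1(n1+1)/2 = 26 - 4*5/2 = 26 - 10 = 16.
       U_Y = n1*n2 - U_X = 16 - 16 = 0.
Step 4: No ties, so the exact null distribution of U (based on enumerating the C(8,4) = 70 equally likely rank assignments) gives the two-sided p-value.
Step 5: p-value = 0.028571; compare to alpha = 0.05. reject H0.

U_X = 16, p = 0.028571, reject H0 at alpha = 0.05.


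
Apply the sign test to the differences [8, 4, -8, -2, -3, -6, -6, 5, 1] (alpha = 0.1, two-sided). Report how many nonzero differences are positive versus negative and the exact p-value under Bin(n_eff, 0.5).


Step 1: Discard zero differences. Original n = 9; n_eff = number of nonzero differences = 9.
Nonzero differences (with sign): +8, +4, -8, -2, -3, -6, -6, +5, +1
Step 2: Count signs: positive = 4, negative = 5.
Step 3: Under H0: P(positive) = 0.5, so the number of positives S ~ Bin(9, 0.5).
Step 4: Two-sided exact p-value = sum of Bin(9,0.5) probabilities at or below the observed probability = 1.000000.
Step 5: alpha = 0.1. fail to reject H0.

n_eff = 9, pos = 4, neg = 5, p = 1.000000, fail to reject H0.


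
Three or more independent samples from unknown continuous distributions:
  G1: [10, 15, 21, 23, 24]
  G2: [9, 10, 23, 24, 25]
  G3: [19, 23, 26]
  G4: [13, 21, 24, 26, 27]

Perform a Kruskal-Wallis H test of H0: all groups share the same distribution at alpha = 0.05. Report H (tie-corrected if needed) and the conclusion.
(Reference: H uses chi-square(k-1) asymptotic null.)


Step 1: Combine all N = 18 observations and assign midranks.
sorted (value, group, rank): (9,G2,1), (10,G1,2.5), (10,G2,2.5), (13,G4,4), (15,G1,5), (19,G3,6), (21,G1,7.5), (21,G4,7.5), (23,G1,10), (23,G2,10), (23,G3,10), (24,G1,13), (24,G2,13), (24,G4,13), (25,G2,15), (26,G3,16.5), (26,G4,16.5), (27,G4,18)
Step 2: Sum ranks within each group.
R_1 = 38 (n_1 = 5)
R_2 = 41.5 (n_2 = 5)
R_3 = 32.5 (n_3 = 3)
R_4 = 59 (n_4 = 5)
Step 3: H = 12/(N(N+1)) * sum(R_i^2/n_i) - 3(N+1)
     = 12/(18*19) * (38^2/5 + 41.5^2/5 + 32.5^2/3 + 59^2/5) - 3*19
     = 0.035088 * 1681.53 - 57
     = 2.001170.
Step 4: Ties present; correction factor C = 1 - 66/(18^3 - 18) = 0.988648. Corrected H = 2.001170 / 0.988648 = 2.024148.
Step 5: Under H0, H ~ chi^2(3); p-value = 0.567410.
Step 6: alpha = 0.05. fail to reject H0.

H = 2.0241, df = 3, p = 0.567410, fail to reject H0.


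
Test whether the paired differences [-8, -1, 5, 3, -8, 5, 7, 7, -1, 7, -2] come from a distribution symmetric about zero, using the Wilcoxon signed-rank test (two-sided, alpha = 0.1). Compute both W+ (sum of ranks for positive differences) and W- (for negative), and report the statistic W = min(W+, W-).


Step 1: Drop any zero differences (none here) and take |d_i|.
|d| = [8, 1, 5, 3, 8, 5, 7, 7, 1, 7, 2]
Step 2: Midrank |d_i| (ties get averaged ranks).
ranks: |8|->10.5, |1|->1.5, |5|->5.5, |3|->4, |8|->10.5, |5|->5.5, |7|->8, |7|->8, |1|->1.5, |7|->8, |2|->3
Step 3: Attach original signs; sum ranks with positive sign and with negative sign.
W+ = 5.5 + 4 + 5.5 + 8 + 8 + 8 = 39
W- = 10.5 + 1.5 + 10.5 + 1.5 + 3 = 27
(Check: W+ + W- = 66 should equal n(n+1)/2 = 66.)
Step 4: Test statistic W = min(W+, W-) = 27.
Step 5: Ties in |d|, so use the tie-corrected normal approximation.
        E[W] = n(n+1)/4 = 11*12/4 = 33.
        Tie groups: |d|=1 (t=2), |d|=5 (t=2), |d|=7 (t=3), |d|=8 (t=2); sum(t^3 - t) = 42.
        Var[W] = n(n+1)(2n+1)/24 - sum(t^3-t)/48 = 3036/24 - 42/48 = 125.625.
        z = (W - E[W]) / sqrt(Var[W]) = (27 - 33) / 11.2083 = -0.5353.
        Two-sided p = 2*Phi(z) = 0.592429.
Step 6: alpha = 0.1. fail to reject H0.

W+ = 39, W- = 27, W = min = 27, p = 0.592429, fail to reject H0.


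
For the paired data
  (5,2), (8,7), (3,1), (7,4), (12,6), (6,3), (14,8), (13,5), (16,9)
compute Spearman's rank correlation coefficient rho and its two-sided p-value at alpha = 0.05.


Step 1: Rank x and y separately (midranks; no ties here).
rank(x): 5->2, 8->5, 3->1, 7->4, 12->6, 6->3, 14->8, 13->7, 16->9
rank(y): 2->2, 7->7, 1->1, 4->4, 6->6, 3->3, 8->8, 5->5, 9->9
Step 2: d_i = R_x(i) - R_y(i); compute d_i^2.
  (2-2)^2=0, (5-7)^2=4, (1-1)^2=0, (4-4)^2=0, (6-6)^2=0, (3-3)^2=0, (8-8)^2=0, (7-5)^2=4, (9-9)^2=0
sum(d^2) = 8.
Step 3: rho = 1 - 6*8 / (9*(9^2 - 1)) = 1 - 48/720 = 0.933333.
Step 4: Under H0, t = rho * sqrt((n-2)/(1-rho^2)) = 6.8783 ~ t(7).
Step 5: Two-sided p-value from the t-distribution with 7 df = 0.000236.
Step 6: alpha = 0.05. reject H0.

rho = 0.9333, p = 0.000236, reject H0 at alpha = 0.05.
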